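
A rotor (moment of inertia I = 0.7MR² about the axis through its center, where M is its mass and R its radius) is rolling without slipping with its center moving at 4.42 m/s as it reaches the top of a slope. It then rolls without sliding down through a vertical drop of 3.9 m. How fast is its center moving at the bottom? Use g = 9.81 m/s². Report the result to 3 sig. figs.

v ≈ 8.03 m/s

With I = 0.7MR², the ratio k = I/(MR²) is 0.7.
Rolling without slipping gives ω = v/R, so the total kinetic energy is ½Mv² + ½Iω² = ½(1+k)Mv² = (17/20)Mv².
Energy conservation: (17/20)Mv₀² + Mgh = (17/20)Mv², so v² = v₀² + 2gh/(1+k).
v = √(4.42² + 2×9.81×3.9/1.7) = √64.55 ≈ 8.03 m/s.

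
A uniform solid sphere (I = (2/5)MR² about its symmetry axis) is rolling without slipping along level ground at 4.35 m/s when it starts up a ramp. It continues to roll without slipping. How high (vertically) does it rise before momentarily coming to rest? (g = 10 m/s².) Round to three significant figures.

h ≈ 1.32 m

For this body I = (2/5)MR², i.e. k = I/(MR²) = 0.4.
Since it rolls without slipping, ω = v/R and KE = ½Mv² + ½Iω² = ½(1+k)Mv² = (7/10)Mv².
At the top the kinetic energy is zero, so (7/10)Mv₀² = Mgh.
Thus h = (1+k)v₀²/(2g) = 1.4 × 4.35² / (2 × 10) ≈ 1.32 m.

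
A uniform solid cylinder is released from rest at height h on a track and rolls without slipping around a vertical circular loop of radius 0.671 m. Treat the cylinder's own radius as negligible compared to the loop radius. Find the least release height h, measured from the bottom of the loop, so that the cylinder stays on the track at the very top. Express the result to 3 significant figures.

h_min ≈ 1.85 m

The moment of inertia is (1/2)MR², giving k ≡ I/(MR²) = 0.5.
At the top, contact is just lost when gravity alone supplies the centripetal force: Mg = Mv_top²/r, i.e. v_top² = gr.
With ω = v/R, the kinetic energy at speed v is ½(1+k)Mv² = (3/4)Mv².
Energy conservation from release (height h) to the top (height 2r): Mgh = Mg(2r) + (3/4)M·gr.
Thus h_min = 2r + (1+k)r/2 = r(2 + 1.5/2) = 0.671 × 2.75 ≈ 1.85 m.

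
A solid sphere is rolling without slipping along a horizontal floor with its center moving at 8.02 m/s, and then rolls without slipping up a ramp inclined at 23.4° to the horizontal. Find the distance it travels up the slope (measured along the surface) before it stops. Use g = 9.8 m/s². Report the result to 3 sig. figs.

The moment of inertia is (2/5)MR², giving k ≡ I/(MR²) = 0.4.
Pure rolling means v = ωR; then KE = ½Mv² + ½I(v/R)² = ½(1+k)Mv² = (7/10)Mv².
Setting this equal to Mgh gives the vertical rise h = (1+k)v₀²/(2g) = 1.4×8.02²/(2×9.8) = 4.594 m.
The distance along the slope is d = h/sinθ = 4.594/sin23.4° ≈ 11.6 m.

d ≈ 11.6 m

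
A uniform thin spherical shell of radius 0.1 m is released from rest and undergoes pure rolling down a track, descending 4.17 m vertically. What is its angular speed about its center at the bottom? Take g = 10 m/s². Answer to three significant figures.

ω ≈ 70.7 rad/s

The moment of inertia is (2/3)MR², giving k ≡ I/(MR²) = 2/3.
Rolling without slipping gives ω = v/R, so the total kinetic energy is ½Mv² + ½Iω² = ½(1+k)Mv² = (5/6)Mv².
Energy conservation Mgh = ½(1+k)Mv² gives v = √(2gh/(1+k)) = √(2 × 10 × 4.17 / 1.667) = 7.074 m/s.
The angular speed follows from ω = v/R = 7.074/0.1 ≈ 70.7 rad/s.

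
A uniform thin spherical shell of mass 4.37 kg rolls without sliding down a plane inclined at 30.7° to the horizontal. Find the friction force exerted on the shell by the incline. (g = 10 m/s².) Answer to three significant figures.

The moment of inertia is (2/3)MR², giving k ≡ I/(MR²) = 2/3.
Translational: Mg sinθ − f = Ma. Rotational about the CM: fR = Iα = kMRa, so f = kMa.
Combining, a = g sinθ/(1+k) and f = kMa = kMg sinθ/(1+k).
f = (2/3) × 4.37 × 10 × sin30.7° / 1.667 ≈ 8.92 N.

f ≈ 8.92 N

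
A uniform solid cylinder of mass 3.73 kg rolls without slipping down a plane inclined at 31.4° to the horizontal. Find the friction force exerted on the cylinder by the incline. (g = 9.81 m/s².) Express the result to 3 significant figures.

f ≈ 6.35 N

For this body I = (1/2)MR², i.e. k = I/(MR²) = 0.5.
Translational: Mg sinθ − f = Ma. Rotational about the CM: fR = Iα = kMRa, so f = kMa.
Combining, a = g sinθ/(1+k) and f = kMa = kMg sinθ/(1+k).
f = 0.5 × 3.73 × 9.81 × sin31.4° / 1.5 ≈ 6.35 N.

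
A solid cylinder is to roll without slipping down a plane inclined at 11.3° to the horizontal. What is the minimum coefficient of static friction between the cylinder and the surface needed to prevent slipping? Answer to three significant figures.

μ_min ≈ 0.0666

With I = (1/2)MR², the ratio k = I/(MR²) is 0.5.
Newton's second law down the slope: Mg sinθ − f = Ma. The torque equation fR = Iα (with α = a/R) gives f = kMa.
These give a = g sinθ/(1+k) and the required friction f = kMg sinθ/(1+k).
With N = Mg cosθ, the no-slip condition f ≤ μN gives μ_min = f/N = k tanθ/(1+k).
μ_min = 0.5 × tan11.3° / 1.5 ≈ 0.0666.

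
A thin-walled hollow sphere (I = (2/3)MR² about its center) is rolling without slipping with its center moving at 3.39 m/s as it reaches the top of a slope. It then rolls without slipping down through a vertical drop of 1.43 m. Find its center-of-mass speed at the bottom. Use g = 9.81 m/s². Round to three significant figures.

For this body I = (2/3)MR², i.e. k = I/(MR²) = 2/3.
Rolling without slipping gives ω = v/R, so the total kinetic energy is ½Mv² + ½Iω² = ½(1+k)Mv² = (5/6)Mv².
Conserving energy between top and bottom: (5/6)Mv² = (5/6)Mv₀² + Mgh, hence v² = v₀² + 2gh/(1+k).
v = √(3.39² + 2×9.81×1.43/1.667) = √28.33 ≈ 5.32 m/s.

v ≈ 5.32 m/s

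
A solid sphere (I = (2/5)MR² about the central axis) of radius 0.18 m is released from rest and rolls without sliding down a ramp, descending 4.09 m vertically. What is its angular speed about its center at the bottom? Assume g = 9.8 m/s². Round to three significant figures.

ω ≈ 42.0 rad/s

With I = (2/5)MR², the ratio k = I/(MR²) is 0.4.
Since it rolls without slipping, ω = v/R and KE = ½Mv² + ½Iω² = ½(1+k)Mv² = (7/10)Mv².
Energy conservation Mgh = ½(1+k)Mv² gives v = √(2gh/(1+k)) = √(2 × 9.8 × 4.09 / 1.4) = 7.567 m/s.
Then ω = v/R = 7.567 / 0.18 ≈ 42.0 rad/s.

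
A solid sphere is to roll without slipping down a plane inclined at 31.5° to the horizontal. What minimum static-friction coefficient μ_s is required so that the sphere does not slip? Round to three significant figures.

The moment of inertia is (2/5)MR², giving k ≡ I/(MR²) = 0.4.
Translational: Mg sinθ − f = Ma. Rotational about the CM: fR = Iα = kMRa, so f = kMa.
These give a = g sinθ/(1+k) and the required friction f = kMg sinθ/(1+k).
With N = Mg cosθ, the no-slip condition f ≤ μN gives μ_min = f/N = k tanθ/(1+k).
μ_min = 0.4 × tan31.5° / 1.4 ≈ 0.175.

μ_min ≈ 0.175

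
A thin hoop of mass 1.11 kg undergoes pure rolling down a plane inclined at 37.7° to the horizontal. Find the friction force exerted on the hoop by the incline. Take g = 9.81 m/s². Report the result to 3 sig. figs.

f ≈ 3.33 N

For this body I = MR², i.e. k = I/(MR²) = 1.
Newton's second law down the slope: Mg sinθ − f = Ma. The torque equation fR = Iα (with α = a/R) gives f = kMa.
Combining, a = g sinθ/(1+k) and f = kMa = kMg sinθ/(1+k).
f = 1 × 1.11 × 9.81 × sin37.7° / 2 ≈ 3.33 N.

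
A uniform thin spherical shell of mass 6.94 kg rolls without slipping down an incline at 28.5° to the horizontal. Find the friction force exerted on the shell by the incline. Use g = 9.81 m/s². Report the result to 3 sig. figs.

f ≈ 13.0 N

With I = (2/3)MR², the ratio k = I/(MR²) is 2/3.
Translational: Mg sinθ − f = Ma. Rotational about the CM: fR = Iα = kMRa, so f = kMa.
Combining, a = g sinθ/(1+k) and f = kMa = kMg sinθ/(1+k).
f = (2/3) × 6.94 × 9.81 × sin28.5° / 1.667 ≈ 13.0 N.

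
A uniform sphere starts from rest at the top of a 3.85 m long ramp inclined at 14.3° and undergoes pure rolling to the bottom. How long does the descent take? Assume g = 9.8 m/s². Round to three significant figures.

Here I = (2/5)MR², so the shape factor k = I/(MR²) = 0.4.
Newton's second law down the slope: Mg sinθ − f = Ma. The torque equation fR = Iα (with α = a/R) gives f = kMa.
Hence a = g sinθ/(1+k) = 9.8×sin14.3°/1.4 = 1.729 m/s².
Starting from rest, L = ½at², so t = √(2L/a) = √(2×3.85/1.729) ≈ 2.11 s.

t ≈ 2.11 s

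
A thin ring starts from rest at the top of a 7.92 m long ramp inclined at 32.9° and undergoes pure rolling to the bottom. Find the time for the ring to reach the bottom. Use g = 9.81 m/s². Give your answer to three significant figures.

The moment of inertia is MR², giving k ≡ I/(MR²) = 1.
Translational: Mg sinθ − f = Ma. Rotational about the CM: fR = Iα = kMRa, so f = kMa.
Hence a = g sinθ/(1+k) = 9.81×sin32.9°/2 = 2.664 m/s².
With constant a from rest, t = √(2L/a) = √(2·7.92/2.664) ≈ 2.44 s.

t ≈ 2.44 s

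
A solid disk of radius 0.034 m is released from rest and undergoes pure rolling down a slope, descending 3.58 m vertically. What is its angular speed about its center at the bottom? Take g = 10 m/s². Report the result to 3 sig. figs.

Here I = (1/2)MR², so the shape factor k = I/(MR²) = 0.5.
Rolling without slipping gives ω = v/R, so the total kinetic energy is ½Mv² + ½Iω² = ½(1+k)Mv² = (3/4)Mv².
Energy conservation Mgh = ½(1+k)Mv² gives v = √(2gh/(1+k)) = √(2 × 10 × 3.58 / 1.5) = 6.909 m/s.
Then ω = v/R = 6.909 / 0.034 ≈ 203 rad/s.

ω ≈ 203 rad/s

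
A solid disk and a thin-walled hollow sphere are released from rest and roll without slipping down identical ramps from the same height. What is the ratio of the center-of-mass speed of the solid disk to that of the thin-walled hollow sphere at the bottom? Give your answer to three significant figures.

v_ratio ≈ 1.05

Each satisfies Mgh = ½(1+k)Mv² with k = I/(MR²), so v ∝ 1/√(1+k).
For the solid disk k = 0.5; for the thin-walled hollow sphere k = 2/3.
v₁/v₂ = √((1+k₂)/(1+k₁)) = √(1.667/1.5) ≈ 1.05.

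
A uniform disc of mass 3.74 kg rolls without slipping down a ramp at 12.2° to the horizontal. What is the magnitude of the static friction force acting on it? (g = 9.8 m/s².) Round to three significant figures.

With I = (1/2)MR², the ratio k = I/(MR²) is 0.5.
Translational: Mg sinθ − f = Ma. Rotational about the CM: fR = Iα = kMRa, so f = kMa.
Combining, a = g sinθ/(1+k) and f = kMa = kMg sinθ/(1+k).
f = 0.5 × 3.74 × 9.8 × sin12.2° / 1.5 ≈ 2.58 N.

f ≈ 2.58 N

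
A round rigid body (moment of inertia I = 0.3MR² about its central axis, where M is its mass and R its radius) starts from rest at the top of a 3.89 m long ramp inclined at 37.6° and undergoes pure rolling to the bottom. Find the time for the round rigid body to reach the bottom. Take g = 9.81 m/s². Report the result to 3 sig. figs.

t ≈ 1.30 s

With I = 0.3MR², the ratio k = I/(MR²) is 0.3.
Newton's second law down the slope: Mg sinθ − f = Ma. The torque equation fR = Iα (with α = a/R) gives f = kMa.
Hence a = g sinθ/(1+k) = 9.81×sin37.6°/1.3 = 4.604 m/s².
Starting from rest, L = ½at², so t = √(2L/a) = √(2×3.89/4.604) ≈ 1.30 s.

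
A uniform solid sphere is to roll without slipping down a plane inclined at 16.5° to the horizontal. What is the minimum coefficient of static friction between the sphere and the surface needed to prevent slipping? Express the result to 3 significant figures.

μ_min ≈ 0.0846

Here I = (2/5)MR², so the shape factor k = I/(MR²) = 0.4.
Translational: Mg sinθ − f = Ma. Rotational about the CM: fR = Iα = kMRa, so f = kMa.
These give a = g sinθ/(1+k) and the required friction f = kMg sinθ/(1+k).
With N = Mg cosθ, the no-slip condition f ≤ μN gives μ_min = f/N = k tanθ/(1+k).
μ_min = 0.4 × tan16.5° / 1.4 ≈ 0.0846.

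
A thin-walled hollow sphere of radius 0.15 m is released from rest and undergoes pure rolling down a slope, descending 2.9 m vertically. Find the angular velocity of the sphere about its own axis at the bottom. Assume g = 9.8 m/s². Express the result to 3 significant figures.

For this body I = (2/3)MR², i.e. k = I/(MR²) = 2/3.
Since it rolls without slipping, ω = v/R and KE = ½Mv² + ½Iω² = ½(1+k)Mv² = (5/6)Mv².
Energy conservation Mgh = ½(1+k)Mv² gives v = √(2gh/(1+k)) = √(2 × 9.8 × 2.9 / 1.667) = 5.84 m/s.
The angular speed follows from ω = v/R = 5.84/0.15 ≈ 38.9 rad/s.

ω ≈ 38.9 rad/s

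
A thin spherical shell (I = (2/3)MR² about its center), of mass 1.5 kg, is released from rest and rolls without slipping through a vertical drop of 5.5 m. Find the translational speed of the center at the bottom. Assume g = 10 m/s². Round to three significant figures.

The moment of inertia is (2/3)MR², giving k ≡ I/(MR²) = 2/3.
Since it rolls without slipping, ω = v/R and KE = ½Mv² + ½Iω² = ½(1+k)Mv² = (5/6)Mv².
Setting Mgh = (5/6)Mv² gives v = √(2gh/(1+k)) = √(2·10·5.5/1.667) ≈ 8.12 m/s.

v ≈ 8.12 m/s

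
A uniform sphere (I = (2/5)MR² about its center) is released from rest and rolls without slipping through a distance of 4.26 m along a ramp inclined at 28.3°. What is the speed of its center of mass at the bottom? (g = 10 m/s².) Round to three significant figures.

v ≈ 5.37 m/s

Here I = (2/5)MR², so the shape factor k = I/(MR²) = 0.4.
The rolling condition ω = v/R makes the rotational term ½I(v/R)² = ½kMv², so KE_total = ½(1+k)Mv² = (7/10)Mv².
The vertical drop is h = L sinθ = 4.26 × sin28.3° = 2.02 m.
Energy conservation: Mgh = (7/10)Mv², so v = √(2gh/(1+k)) = √(2 × 10 × 2.02 / 1.4) ≈ 5.37 m/s.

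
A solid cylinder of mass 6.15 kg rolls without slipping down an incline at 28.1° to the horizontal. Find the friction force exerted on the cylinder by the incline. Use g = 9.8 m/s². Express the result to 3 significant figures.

f ≈ 9.46 N

For this body I = (1/2)MR², i.e. k = I/(MR²) = 0.5.
Newton's second law down the slope: Mg sinθ − f = Ma. The torque equation fR = Iα (with α = a/R) gives f = kMa.
Combining, a = g sinθ/(1+k) and f = kMa = kMg sinθ/(1+k).
f = 0.5 × 6.15 × 9.8 × sin28.1° / 1.5 ≈ 9.46 N.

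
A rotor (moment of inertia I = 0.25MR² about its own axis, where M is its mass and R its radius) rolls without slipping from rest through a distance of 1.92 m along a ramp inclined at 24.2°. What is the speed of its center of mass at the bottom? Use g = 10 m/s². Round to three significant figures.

v ≈ 3.55 m/s

Here I = 0.25MR², so the shape factor k = I/(MR²) = 0.25.
Pure rolling means v = ωR; then KE = ½Mv² + ½I(v/R)² = ½(1+k)Mv² = (5/8)Mv².
The vertical drop is h = L sinθ = 1.92 × sin24.2° = 0.7871 m.
Energy conservation: Mgh = (5/8)Mv², so v = √(2gh/(1+k)) = √(2 × 10 × 0.7871 / 1.25) ≈ 3.55 m/s.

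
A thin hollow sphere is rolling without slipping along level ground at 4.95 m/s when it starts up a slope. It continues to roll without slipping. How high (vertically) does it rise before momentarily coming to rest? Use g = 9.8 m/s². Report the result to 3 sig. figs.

h ≈ 2.08 m

With I = (2/3)MR², the ratio k = I/(MR²) is 2/3.
Rolling without slipping gives ω = v/R, so the total kinetic energy is ½Mv² + ½Iω² = ½(1+k)Mv² = (5/6)Mv².
All of this converts to potential energy at the highest point: (5/6)Mv₀² = Mgh.
Thus h = (1+k)v₀²/(2g) = 1.667 × 4.95² / (2 × 9.8) ≈ 2.08 m.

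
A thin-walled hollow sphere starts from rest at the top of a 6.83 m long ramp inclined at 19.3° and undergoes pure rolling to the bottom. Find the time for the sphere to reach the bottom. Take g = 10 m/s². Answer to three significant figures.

Here I = (2/3)MR², so the shape factor k = I/(MR²) = 2/3.
Newton's second law down the slope: Mg sinθ − f = Ma. The torque equation fR = Iα (with α = a/R) gives f = kMa.
Hence a = g sinθ/(1+k) = 10×sin19.3°/1.667 = 1.983 m/s².
With constant a from rest, t = √(2L/a) = √(2·6.83/1.983) ≈ 2.62 s.

t ≈ 2.62 s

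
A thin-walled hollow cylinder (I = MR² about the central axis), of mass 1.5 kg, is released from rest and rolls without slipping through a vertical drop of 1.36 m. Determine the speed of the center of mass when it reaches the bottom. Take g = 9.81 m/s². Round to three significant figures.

For this body I = MR², i.e. k = I/(MR²) = 1.
Pure rolling means v = ωR; then KE = ½Mv² + ½I(v/R)² = ½(1+k)Mv² = Mv².
Setting Mgh = Mv² gives v = √(2gh/(1+k)) = √(2·9.81·1.36/2) ≈ 3.65 m/s.

v ≈ 3.65 m/s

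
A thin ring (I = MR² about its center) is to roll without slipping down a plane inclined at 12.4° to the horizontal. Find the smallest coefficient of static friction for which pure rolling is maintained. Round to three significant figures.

μ_min ≈ 0.110

With I = MR², the ratio k = I/(MR²) is 1.
Translational: Mg sinθ − f = Ma. Rotational about the CM: fR = Iα = kMRa, so f = kMa.
These give a = g sinθ/(1+k) and the required friction f = kMg sinθ/(1+k).
The normal force is N = Mg cosθ, so μ_min = f/N = k tanθ/(1+k).
μ_min = 1 × tan12.4° / 2 ≈ 0.110.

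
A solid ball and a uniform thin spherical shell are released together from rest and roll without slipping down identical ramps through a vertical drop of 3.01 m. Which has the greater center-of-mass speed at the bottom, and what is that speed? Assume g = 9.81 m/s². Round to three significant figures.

the solid ball, at v ≈ 6.49 m/s

For rolling without slipping, Mgh = ½(1+k)Mv² where k = I/(MR²), so v = √(2gh/(1+k)).
Solid ball: k = 0.4, giving v = √(2×9.81×3.01/1.4) = 6.495 m/s.
Uniform thin spherical shell: k = 2/3, giving v = √(2×9.81×3.01/1.667) = 5.953 m/s.
The smaller k wins: the solid ball, at ≈ 6.49 m/s.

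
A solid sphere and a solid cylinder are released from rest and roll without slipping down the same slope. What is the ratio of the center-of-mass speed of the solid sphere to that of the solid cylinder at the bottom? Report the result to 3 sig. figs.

v_ratio ≈ 1.04

Each satisfies Mgh = ½(1+k)Mv² with k = I/(MR²), so v ∝ 1/√(1+k).
For the solid sphere k = 0.4; for the solid cylinder k = 0.5.
v₁/v₂ = √((1+k₂)/(1+k₁)) = √(1.5/1.4) ≈ 1.04.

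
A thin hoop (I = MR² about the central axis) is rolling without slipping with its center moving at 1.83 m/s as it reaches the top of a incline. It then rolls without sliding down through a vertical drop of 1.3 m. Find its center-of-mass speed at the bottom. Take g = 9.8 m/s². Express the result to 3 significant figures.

v ≈ 4.01 m/s

The moment of inertia is MR², giving k ≡ I/(MR²) = 1.
Since it rolls without slipping, ω = v/R and KE = ½Mv² + ½Iω² = ½(1+k)Mv² = Mv².
Conserving energy between top and bottom: Mv² = Mv₀² + Mgh, hence v² = v₀² + 2gh/(1+k).
v = √(1.83² + 2×9.8×1.3/2) = √16.09 ≈ 4.01 m/s.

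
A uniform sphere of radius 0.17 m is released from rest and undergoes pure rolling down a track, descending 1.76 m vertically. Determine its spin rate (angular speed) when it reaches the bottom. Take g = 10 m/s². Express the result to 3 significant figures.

ω ≈ 29.5 rad/s

For this body I = (2/5)MR², i.e. k = I/(MR²) = 0.4.
Pure rolling means v = ωR; then KE = ½Mv² + ½I(v/R)² = ½(1+k)Mv² = (7/10)Mv².
Energy conservation Mgh = ½(1+k)Mv² gives v = √(2gh/(1+k)) = √(2 × 10 × 1.76 / 1.4) = 5.014 m/s.
The angular speed follows from ω = v/R = 5.014/0.17 ≈ 29.5 rad/s.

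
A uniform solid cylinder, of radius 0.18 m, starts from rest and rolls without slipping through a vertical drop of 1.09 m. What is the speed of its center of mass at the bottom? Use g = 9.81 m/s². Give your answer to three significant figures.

For this body I = (1/2)MR², i.e. k = I/(MR²) = 0.5.
Rolling without slipping gives ω = v/R, so the total kinetic energy is ½Mv² + ½Iω² = ½(1+k)Mv² = (3/4)Mv².
Energy conservation: Mgh = (3/4)Mv², so v = √(2gh/(1+k)) = √(2 × 9.81 × 1.09 / 1.5) ≈ 3.78 m/s.

v ≈ 3.78 m/s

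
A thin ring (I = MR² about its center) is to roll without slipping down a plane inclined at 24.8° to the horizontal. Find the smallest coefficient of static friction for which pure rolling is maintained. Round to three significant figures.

Here I = MR², so the shape factor k = I/(MR²) = 1.
Translational: Mg sinθ − f = Ma. Rotational about the CM: fR = Iα = kMRa, so f = kMa.
These give a = g sinθ/(1+k) and the required friction f = kMg sinθ/(1+k).
The normal force is N = Mg cosθ, so μ_min = f/N = k tanθ/(1+k).
μ_min = 1 × tan24.8° / 2 ≈ 0.231.

μ_min ≈ 0.231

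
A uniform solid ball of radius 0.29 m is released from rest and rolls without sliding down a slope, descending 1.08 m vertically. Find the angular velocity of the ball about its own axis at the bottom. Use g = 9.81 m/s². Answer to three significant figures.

ω ≈ 13.4 rad/s

The moment of inertia is (2/5)MR², giving k ≡ I/(MR²) = 0.4.
Since it rolls without slipping, ω = v/R and KE = ½Mv² + ½Iω² = ½(1+k)Mv² = (7/10)Mv².
Energy conservation Mgh = ½(1+k)Mv² gives v = √(2gh/(1+k)) = √(2 × 9.81 × 1.08 / 1.4) = 3.89 m/s.
Then ω = v/R = 3.89 / 0.29 ≈ 13.4 rad/s.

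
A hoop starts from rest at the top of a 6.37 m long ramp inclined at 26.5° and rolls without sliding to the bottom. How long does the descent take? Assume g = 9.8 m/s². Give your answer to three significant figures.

t ≈ 2.41 s

The moment of inertia is MR², giving k ≡ I/(MR²) = 1.
Along the incline Mg sinθ − f = Ma, and torque about the center fR = Iα = kMR²(a/R) gives f = kMa.
Hence a = g sinθ/(1+k) = 9.8×sin26.5°/2 = 2.186 m/s².
With constant a from rest, t = √(2L/a) = √(2·6.37/2.186) ≈ 2.41 s.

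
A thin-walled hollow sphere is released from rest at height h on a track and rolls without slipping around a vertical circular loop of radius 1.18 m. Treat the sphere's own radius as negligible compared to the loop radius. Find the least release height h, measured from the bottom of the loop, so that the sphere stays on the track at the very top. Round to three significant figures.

h_min ≈ 3.34 m

With I = (2/3)MR², the ratio k = I/(MR²) is 2/3.
At the top, contact is just lost when gravity alone supplies the centripetal force: Mg = Mv_top²/r, i.e. v_top² = gr.
With ω = v/R, the kinetic energy at speed v is ½(1+k)Mv² = (5/6)Mv².
Energy conservation from release (height h) to the top (height 2r): Mgh = Mg(2r) + (5/6)M·gr.
Thus h_min = 2r + (1+k)r/2 = r(2 + 1.667/2) = 1.18 × 2.833 ≈ 3.34 m.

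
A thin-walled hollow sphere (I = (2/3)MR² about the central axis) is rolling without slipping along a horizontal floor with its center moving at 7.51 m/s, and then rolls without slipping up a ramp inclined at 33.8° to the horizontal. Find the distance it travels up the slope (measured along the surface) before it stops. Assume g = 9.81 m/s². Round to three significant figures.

d ≈ 8.61 m

The moment of inertia is (2/3)MR², giving k ≡ I/(MR²) = 2/3.
Rolling without slipping gives ω = v/R, so the total kinetic energy is ½Mv² + ½Iω² = ½(1+k)Mv² = (5/6)Mv².
Setting this equal to Mgh gives the vertical rise h = (1+k)v₀²/(2g) = 1.667×7.51²/(2×9.81) = 4.791 m.
The distance along the slope is d = h/sinθ = 4.791/sin33.8° ≈ 8.61 m.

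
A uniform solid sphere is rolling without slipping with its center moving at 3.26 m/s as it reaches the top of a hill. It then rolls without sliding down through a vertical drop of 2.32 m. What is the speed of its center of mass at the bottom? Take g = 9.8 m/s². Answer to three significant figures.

v ≈ 6.57 m/s

The moment of inertia is (2/5)MR², giving k ≡ I/(MR²) = 0.4.
Rolling without slipping gives ω = v/R, so the total kinetic energy is ½Mv² + ½Iω² = ½(1+k)Mv² = (7/10)Mv².
Conserving energy between top and bottom: (7/10)Mv² = (7/10)Mv₀² + Mgh, hence v² = v₀² + 2gh/(1+k).
v = √(3.26² + 2×9.8×2.32/1.4) = √43.11 ≈ 6.57 m/s.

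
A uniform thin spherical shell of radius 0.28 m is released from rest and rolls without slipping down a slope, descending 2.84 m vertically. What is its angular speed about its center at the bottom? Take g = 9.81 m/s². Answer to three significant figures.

ω ≈ 20.7 rad/s

Here I = (2/3)MR², so the shape factor k = I/(MR²) = 2/3.
Rolling without slipping gives ω = v/R, so the total kinetic energy is ½Mv² + ½Iω² = ½(1+k)Mv² = (5/6)Mv².
Energy conservation Mgh = ½(1+k)Mv² gives v = √(2gh/(1+k)) = √(2 × 9.81 × 2.84 / 1.667) = 5.782 m/s.
Then ω = v/R = 5.782 / 0.28 ≈ 20.7 rad/s.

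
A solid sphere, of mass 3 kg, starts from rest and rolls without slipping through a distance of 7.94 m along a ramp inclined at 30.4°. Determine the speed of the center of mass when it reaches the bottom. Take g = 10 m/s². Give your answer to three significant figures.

For this body I = (2/5)MR², i.e. k = I/(MR²) = 0.4.
Since it rolls without slipping, ω = v/R and KE = ½Mv² + ½Iω² = ½(1+k)Mv² = (7/10)Mv².
The vertical drop is h = L sinθ = 7.94 × sin30.4° = 4.018 m.
Setting Mgh = (7/10)Mv² gives v = √(2gh/(1+k)) = √(2·10·4.018/1.4) ≈ 7.58 m/s.

v ≈ 7.58 m/s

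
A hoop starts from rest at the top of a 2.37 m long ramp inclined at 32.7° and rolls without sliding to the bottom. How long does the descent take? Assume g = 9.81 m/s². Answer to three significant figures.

With I = MR², the ratio k = I/(MR²) is 1.
Along the incline Mg sinθ − f = Ma, and torque about the center fR = Iα = kMR²(a/R) gives f = kMa.
Hence a = g sinθ/(1+k) = 9.81×sin32.7°/2 = 2.65 m/s².
With constant a from rest, t = √(2L/a) = √(2·2.37/2.65) ≈ 1.34 s.

t ≈ 1.34 s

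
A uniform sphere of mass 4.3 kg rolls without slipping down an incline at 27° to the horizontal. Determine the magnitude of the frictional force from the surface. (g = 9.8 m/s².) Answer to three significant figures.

f ≈ 5.47 N

Here I = (2/5)MR², so the shape factor k = I/(MR²) = 0.4.
Newton's second law down the slope: Mg sinθ − f = Ma. The torque equation fR = Iα (with α = a/R) gives f = kMa.
Combining, a = g sinθ/(1+k) and f = kMa = kMg sinθ/(1+k).
f = 0.4 × 4.3 × 9.8 × sin27° / 1.4 ≈ 5.47 N.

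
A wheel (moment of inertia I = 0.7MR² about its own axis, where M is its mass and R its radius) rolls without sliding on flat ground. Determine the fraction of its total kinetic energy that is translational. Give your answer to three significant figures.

With I = 0.7MR², the ratio k = I/(MR²) is 0.7.
With ω = v/R, KE_trans = ½Mv² and KE_rot = ½Iω² = ½kMv², so KE_total = ½(1+k)Mv².
The translational fraction is therefore 1/(1+k) = 1/1.7 ≈ 0.588.

fraction ≈ 0.588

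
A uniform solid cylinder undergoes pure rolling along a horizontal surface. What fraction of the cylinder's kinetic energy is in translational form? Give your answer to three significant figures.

fraction ≈ 0.667

With I = (1/2)MR², the ratio k = I/(MR²) is 0.5.
Since ω = v/R, the translational part is ½Mv² and the rotational part is ½I(v/R)² = ½kMv²; the total is ½(1+k)Mv².
The translational fraction is therefore 1/(1+k) = 1/1.5 ≈ 0.667.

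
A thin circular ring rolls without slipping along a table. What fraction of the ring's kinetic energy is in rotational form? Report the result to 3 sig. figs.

fraction ≈ 0.500

With I = MR², the ratio k = I/(MR²) is 1.
Since ω = v/R, the translational part is ½Mv² and the rotational part is ½I(v/R)² = ½kMv²; the total is ½(1+k)Mv².
The rotational fraction is therefore k/(1+k) = 1/2 ≈ 0.500.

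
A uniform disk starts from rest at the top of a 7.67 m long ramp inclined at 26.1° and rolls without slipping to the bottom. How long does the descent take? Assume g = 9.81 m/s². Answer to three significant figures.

t ≈ 2.31 s

For this body I = (1/2)MR², i.e. k = I/(MR²) = 0.5.
Along the incline Mg sinθ − f = Ma, and torque about the center fR = Iα = kMR²(a/R) gives f = kMa.
Hence a = g sinθ/(1+k) = 9.81×sin26.1°/1.5 = 2.877 m/s².
With constant a from rest, t = √(2L/a) = √(2·7.67/2.877) ≈ 2.31 s.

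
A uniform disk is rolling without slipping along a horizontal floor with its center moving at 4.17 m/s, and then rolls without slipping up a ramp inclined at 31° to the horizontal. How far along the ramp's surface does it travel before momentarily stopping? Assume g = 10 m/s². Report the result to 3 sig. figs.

With I = (1/2)MR², the ratio k = I/(MR²) is 0.5.
Pure rolling means v = ωR; then KE = ½Mv² + ½I(v/R)² = ½(1+k)Mv² = (3/4)Mv².
Setting this equal to Mgh gives the vertical rise h = (1+k)v₀²/(2g) = 1.5×4.17²/(2×10) = 1.304 m.
Along the incline, d = h/sinθ = 1.304/sin31° ≈ 2.53 m.

d ≈ 2.53 m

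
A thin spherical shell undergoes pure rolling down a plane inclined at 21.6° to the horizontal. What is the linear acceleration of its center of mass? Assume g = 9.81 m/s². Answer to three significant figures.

The moment of inertia is (2/3)MR², giving k ≡ I/(MR²) = 2/3.
Along the incline Mg sinθ − f = Ma, and torque about the center fR = Iα = kMR²(a/R) gives f = kMa.
Eliminating f: Mg sinθ = (1+k)Ma, so a = g sinθ/(1+k) = 9.81 × sin21.6° / 1.667 ≈ 2.17 m/s².

a ≈ 2.17 m/s²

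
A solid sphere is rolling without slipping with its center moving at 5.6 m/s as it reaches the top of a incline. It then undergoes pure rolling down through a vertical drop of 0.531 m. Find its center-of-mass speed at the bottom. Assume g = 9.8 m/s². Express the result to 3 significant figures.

With I = (2/5)MR², the ratio k = I/(MR²) is 0.4.
Since it rolls without slipping, ω = v/R and KE = ½Mv² + ½Iω² = ½(1+k)Mv² = (7/10)Mv².
Conserving energy between top and bottom: (7/10)Mv² = (7/10)Mv₀² + Mgh, hence v² = v₀² + 2gh/(1+k).
v = √(5.6² + 2×9.8×0.531/1.4) = √38.79 ≈ 6.23 m/s.

v ≈ 6.23 m/s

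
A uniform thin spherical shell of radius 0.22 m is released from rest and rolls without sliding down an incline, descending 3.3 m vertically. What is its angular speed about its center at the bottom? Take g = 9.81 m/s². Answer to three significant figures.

With I = (2/3)MR², the ratio k = I/(MR²) is 2/3.
Pure rolling means v = ωR; then KE = ½Mv² + ½I(v/R)² = ½(1+k)Mv² = (5/6)Mv².
Energy conservation Mgh = ½(1+k)Mv² gives v = √(2gh/(1+k)) = √(2 × 9.81 × 3.3 / 1.667) = 6.233 m/s.
Then ω = v/R = 6.233 / 0.22 ≈ 28.3 rad/s.

ω ≈ 28.3 rad/s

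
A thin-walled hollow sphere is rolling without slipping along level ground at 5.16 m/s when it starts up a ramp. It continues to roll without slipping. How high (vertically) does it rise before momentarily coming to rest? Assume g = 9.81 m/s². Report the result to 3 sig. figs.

With I = (2/3)MR², the ratio k = I/(MR²) is 2/3.
Rolling without slipping gives ω = v/R, so the total kinetic energy is ½Mv² + ½Iω² = ½(1+k)Mv² = (5/6)Mv².
All of this converts to potential energy at the highest point: (5/6)Mv₀² = Mgh.
Thus h = (1+k)v₀²/(2g) = 1.667 × 5.16² / (2 × 9.81) ≈ 2.26 m.

h ≈ 2.26 m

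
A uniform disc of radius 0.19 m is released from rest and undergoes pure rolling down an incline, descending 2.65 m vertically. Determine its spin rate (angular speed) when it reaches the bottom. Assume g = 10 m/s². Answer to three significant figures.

ω ≈ 31.3 rad/s

With I = (1/2)MR², the ratio k = I/(MR²) is 0.5.
Since it rolls without slipping, ω = v/R and KE = ½Mv² + ½Iω² = ½(1+k)Mv² = (3/4)Mv².
Energy conservation Mgh = ½(1+k)Mv² gives v = √(2gh/(1+k)) = √(2 × 10 × 2.65 / 1.5) = 5.944 m/s.
Then ω = v/R = 5.944 / 0.19 ≈ 31.3 rad/s.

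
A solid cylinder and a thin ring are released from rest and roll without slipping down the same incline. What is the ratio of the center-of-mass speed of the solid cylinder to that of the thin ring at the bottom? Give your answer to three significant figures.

v_ratio ≈ 1.15

Each satisfies Mgh = ½(1+k)Mv² with k = I/(MR²), so v ∝ 1/√(1+k).
For the solid cylinder k = 0.5; for the thin ring k = 1.
v₁/v₂ = √((1+k₂)/(1+k₁)) = √(2/1.5) ≈ 1.15.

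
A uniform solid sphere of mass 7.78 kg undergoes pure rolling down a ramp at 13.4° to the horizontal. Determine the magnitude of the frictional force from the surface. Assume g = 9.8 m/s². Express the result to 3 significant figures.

Here I = (2/5)MR², so the shape factor k = I/(MR²) = 0.4.
Newton's second law down the slope: Mg sinθ − f = Ma. The torque equation fR = Iα (with α = a/R) gives f = kMa.
Combining, a = g sinθ/(1+k) and f = kMa = kMg sinθ/(1+k).
f = 0.4 × 7.78 × 9.8 × sin13.4° / 1.4 ≈ 5.05 N.

f ≈ 5.05 N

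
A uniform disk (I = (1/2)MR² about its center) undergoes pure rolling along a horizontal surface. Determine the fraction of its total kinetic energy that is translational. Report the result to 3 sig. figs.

With I = (1/2)MR², the ratio k = I/(MR²) is 0.5.
With ω = v/R, KE_trans = ½Mv² and KE_rot = ½Iω² = ½kMv², so KE_total = ½(1+k)Mv².
The translational fraction is therefore 1/(1+k) = 1/1.5 ≈ 0.667.

fraction ≈ 0.667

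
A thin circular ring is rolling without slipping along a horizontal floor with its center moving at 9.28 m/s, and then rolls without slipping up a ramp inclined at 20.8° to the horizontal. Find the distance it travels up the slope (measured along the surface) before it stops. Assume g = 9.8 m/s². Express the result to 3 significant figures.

For this body I = MR², i.e. k = I/(MR²) = 1.
The rolling condition ω = v/R makes the rotational term ½I(v/R)² = ½kMv², so KE_total = ½(1+k)Mv² = Mv².
Setting this equal to Mgh gives the vertical rise h = (1+k)v₀²/(2g) = 2×9.28²/(2×9.8) = 8.788 m.
The distance along the slope is d = h/sinθ = 8.788/sin20.8° ≈ 24.7 m.

d ≈ 24.7 m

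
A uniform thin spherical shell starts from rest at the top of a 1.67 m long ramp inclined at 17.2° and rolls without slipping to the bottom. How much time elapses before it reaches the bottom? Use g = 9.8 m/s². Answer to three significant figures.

t ≈ 1.39 s

The moment of inertia is (2/3)MR², giving k ≡ I/(MR²) = 2/3.
Translational: Mg sinθ − f = Ma. Rotational about the CM: fR = Iα = kMRa, so f = kMa.
Hence a = g sinθ/(1+k) = 9.8×sin17.2°/1.667 = 1.739 m/s².
With constant a from rest, t = √(2L/a) = √(2·1.67/1.739) ≈ 1.39 s.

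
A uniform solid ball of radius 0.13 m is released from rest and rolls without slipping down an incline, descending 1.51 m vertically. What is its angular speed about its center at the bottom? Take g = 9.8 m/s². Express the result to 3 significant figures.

The moment of inertia is (2/5)MR², giving k ≡ I/(MR²) = 0.4.
Pure rolling means v = ωR; then KE = ½Mv² + ½I(v/R)² = ½(1+k)Mv² = (7/10)Mv².
Energy conservation Mgh = ½(1+k)Mv² gives v = √(2gh/(1+k)) = √(2 × 9.8 × 1.51 / 1.4) = 4.598 m/s.
Then ω = v/R = 4.598 / 0.13 ≈ 35.4 rad/s.

ω ≈ 35.4 rad/s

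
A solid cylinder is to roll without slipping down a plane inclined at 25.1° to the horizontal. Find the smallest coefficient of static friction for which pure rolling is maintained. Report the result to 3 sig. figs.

With I = (1/2)MR², the ratio k = I/(MR²) is 0.5.
Along the incline Mg sinθ − f = Ma, and torque about the center fR = Iα = kMR²(a/R) gives f = kMa.
These give a = g sinθ/(1+k) and the required friction f = kMg sinθ/(1+k).
With N = Mg cosθ, the no-slip condition f ≤ μN gives μ_min = f/N = k tanθ/(1+k).
μ_min = 0.5 × tan25.1° / 1.5 ≈ 0.156.

μ_min ≈ 0.156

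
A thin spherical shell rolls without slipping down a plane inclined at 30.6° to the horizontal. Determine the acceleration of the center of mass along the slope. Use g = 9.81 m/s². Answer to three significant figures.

For this body I = (2/3)MR², i.e. k = I/(MR²) = 2/3.
Translational: Mg sinθ − f = Ma. Rotational about the CM: fR = Iα = kMRa, so f = kMa.
Eliminating f: Mg sinθ = (1+k)Ma, so a = g sinθ/(1+k) = 9.81 × sin30.6° / 1.667 ≈ 3.00 m/s².

a ≈ 3.00 m/s²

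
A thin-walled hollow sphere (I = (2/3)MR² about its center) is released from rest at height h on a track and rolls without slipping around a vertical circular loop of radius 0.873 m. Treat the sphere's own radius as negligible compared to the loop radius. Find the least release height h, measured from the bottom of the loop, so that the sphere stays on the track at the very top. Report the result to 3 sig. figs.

The moment of inertia is (2/3)MR², giving k ≡ I/(MR²) = 2/3.
At the top of the loop, the minimum-contact condition is Mg = Mv_top²/r, so v_top² = gr.
With ω = v/R, the kinetic energy at speed v is ½(1+k)Mv² = (5/6)Mv².
Energy conservation from release (height h) to the top (height 2r): Mgh = Mg(2r) + (5/6)M·gr.
Thus h_min = 2r + (1+k)r/2 = r(2 + 1.667/2) = 0.873 × 2.833 ≈ 2.47 m.

h_min ≈ 2.47 m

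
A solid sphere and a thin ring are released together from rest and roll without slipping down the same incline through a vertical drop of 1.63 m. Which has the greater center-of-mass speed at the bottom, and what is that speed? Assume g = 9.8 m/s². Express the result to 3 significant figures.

For rolling without slipping, Mgh = ½(1+k)Mv² where k = I/(MR²), so v = √(2gh/(1+k)).
Solid sphere: k = 0.4, giving v = √(2×9.8×1.63/1.4) = 4.777 m/s.
Thin ring: k = 1, giving v = √(2×9.8×1.63/2) = 3.997 m/s.
The smaller k wins: the solid sphere, at ≈ 4.78 m/s.

the solid sphere, at v ≈ 4.78 m/s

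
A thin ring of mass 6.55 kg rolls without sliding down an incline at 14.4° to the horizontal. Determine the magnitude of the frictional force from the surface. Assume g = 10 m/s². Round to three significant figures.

f ≈ 8.14 N

The moment of inertia is MR², giving k ≡ I/(MR²) = 1.
Newton's second law down the slope: Mg sinθ − f = Ma. The torque equation fR = Iα (with α = a/R) gives f = kMa.
Combining, a = g sinθ/(1+k) and f = kMa = kMg sinθ/(1+k).
f = 1 × 6.55 × 10 × sin14.4° / 2 ≈ 8.14 N.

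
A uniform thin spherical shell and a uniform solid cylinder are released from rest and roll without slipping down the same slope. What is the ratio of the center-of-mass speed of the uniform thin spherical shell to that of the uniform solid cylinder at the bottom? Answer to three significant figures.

Each satisfies Mgh = ½(1+k)Mv² with k = I/(MR²), so v ∝ 1/√(1+k).
For the uniform thin spherical shell k = 2/3; for the uniform solid cylinder k = 0.5.
v₁/v₂ = √((1+k₂)/(1+k₁)) = √(1.5/1.667) ≈ 0.949.

v_ratio ≈ 0.949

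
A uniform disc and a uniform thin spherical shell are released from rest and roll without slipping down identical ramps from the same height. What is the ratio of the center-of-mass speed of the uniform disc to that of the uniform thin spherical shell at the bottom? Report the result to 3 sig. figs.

v_ratio ≈ 1.05

Each satisfies Mgh = ½(1+k)Mv² with k = I/(MR²), so v ∝ 1/√(1+k).
For the uniform disc k = 0.5; for the uniform thin spherical shell k = 2/3.
v₁/v₂ = √((1+k₂)/(1+k₁)) = √(1.667/1.5) ≈ 1.05.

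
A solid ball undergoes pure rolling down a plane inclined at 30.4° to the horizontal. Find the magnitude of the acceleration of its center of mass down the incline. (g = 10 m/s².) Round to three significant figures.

Here I = (2/5)MR², so the shape factor k = I/(MR²) = 0.4.
Along the incline Mg sinθ − f = Ma, and torque about the center fR = Iα = kMR²(a/R) gives f = kMa.
Eliminating f: Mg sinθ = (1+k)Ma, so a = g sinθ/(1+k) = 10 × sin30.4° / 1.4 ≈ 3.61 m/s².

a ≈ 3.61 m/s²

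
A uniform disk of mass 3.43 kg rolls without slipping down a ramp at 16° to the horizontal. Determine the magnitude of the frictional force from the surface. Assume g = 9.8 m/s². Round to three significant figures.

f ≈ 3.09 N

For this body I = (1/2)MR², i.e. k = I/(MR²) = 0.5.
Translational: Mg sinθ − f = Ma. Rotational about the CM: fR = Iα = kMRa, so f = kMa.
Combining, a = g sinθ/(1+k) and f = kMa = kMg sinθ/(1+k).
f = 0.5 × 3.43 × 9.8 × sin16° / 1.5 ≈ 3.09 N.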